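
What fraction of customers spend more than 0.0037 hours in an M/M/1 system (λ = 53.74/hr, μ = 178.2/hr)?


W ~ Exponential(μ−λ) for M/M/1.
μ − λ = 178.2 − 53.74 = 124.4600
P(W > t) = e^{−(μ−λ)t} = e^{−0.4605} = 0.630967

Final: 0.630967


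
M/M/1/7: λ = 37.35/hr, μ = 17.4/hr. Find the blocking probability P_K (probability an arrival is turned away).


ρ = λ/μ = 37.35/17.4 = 2.1466
P_K = (1−ρ)ρ^K/(1−ρ^(K+1)) = (-1.1466·209.985596)/(1 − 450.744943)
= -240.759347/-449.744943 = 0.535324

Final: 0.535324


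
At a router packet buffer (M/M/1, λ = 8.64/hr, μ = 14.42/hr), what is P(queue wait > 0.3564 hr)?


ρ = 8.64/14.42 = 0.5992
P(Wq > t) = ρ·e^{−(μ−λ)t} = 0.5992·e^{−2.0600}
= 0.5992·0.127455 = 0.076367

Final: 0.076367


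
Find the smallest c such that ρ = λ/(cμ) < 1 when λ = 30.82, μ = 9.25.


Stability requires cμ > λ ⇔ c > λ/μ.
λ/μ = 30.82/9.25 = 3.3319
Minimum integer c = ⌊3.3319⌋ + 1 = 4
Check: 4·9.25 = 37.00 > 30.82, while 3·9.25 = 27.75 ≤ 30.82

Final: 4 servers


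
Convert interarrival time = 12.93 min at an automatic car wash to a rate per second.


λ = 1/(interarrival time) in consistent units.
1 second = 0.0166667 min, so λ = 0.0166667/12.93 = 0.001289 per second

Final: 0.001289 /sec


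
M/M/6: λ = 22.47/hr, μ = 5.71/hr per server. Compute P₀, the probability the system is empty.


a = λ/μ = 22.47/5.71 = 3.9352; ρ = a/c = 0.6559
Σ_{k=0}^{5} a^k/k! (terms k=0..5) = 1.00000 + 3.93520 + 7.74291 + 10.15663 + 9.99210 + 7.86418 = 40.69102
Tail: a^6/(6!(1−ρ)) = 3713.65697/(720·0.3441) = 14.98797
P₀ = 1/(40.69102 + 14.98797) = 1/55.67899 = 0.017960

Final: 0.017960


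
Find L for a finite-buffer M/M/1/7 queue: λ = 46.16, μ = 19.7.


ρ = 46.16/19.7 = 2.3431
L = ρ[1 − (K+1)ρ^K + Kρ^(K+1)] / [(1−ρ)(1−ρ^(K+1))]
Numerator: 2.3431·(1 − 8·387.790368 + 7·908.649918) = 7636.847436
Denominator: (-1.3431)·(-907.649918) = 1219.107454
L = 7636.847436/1219.107454 = 6.2643

Final: 6.2643


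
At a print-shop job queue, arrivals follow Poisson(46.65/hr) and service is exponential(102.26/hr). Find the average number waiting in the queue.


ρ = 46.65/102.26 = 0.4562
Lq = ρ²/(1−ρ) = 0.2081/0.5438 = 0.3827

Final: 0.3827


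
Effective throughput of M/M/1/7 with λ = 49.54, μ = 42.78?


ρ = 1.1580; P_K = (1−ρ)ρ^7/(1−ρ^8) = 0.197540
λ_eff = λ(1 − P_K) = 49.54·(1 − 0.197540) = 49.54·0.802460 = 39.7539 /hr

Final: 39.7539 /hr


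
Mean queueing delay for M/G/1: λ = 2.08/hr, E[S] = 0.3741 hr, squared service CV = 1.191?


ρ = λ·E[S] = 2.08·0.3741 = 0.7781
E[S²] = E[S]²(1+C_s²) = 0.3741²·(1+1.191) = 0.306632
Wq = λ·E[S²]/(2(1−ρ)) = 2.08·0.306632/(2·0.2219) = 1.43730 hr

Final: 1.43730 hr


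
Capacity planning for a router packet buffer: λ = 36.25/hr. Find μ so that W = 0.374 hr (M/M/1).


W = 1/(μ−λ) ⇒ μ − λ = 1/W = 1/0.374 = 2.6738
μ = λ + 1/W = 36.25 + 2.6738 = 38.9238 per hr

Final: 38.9238 /hr


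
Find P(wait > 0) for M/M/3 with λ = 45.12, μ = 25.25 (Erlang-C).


a = λ/μ = 1.7869; ρ = a/3 = 0.5956
P₀ = 0.148471 (from M/M/c formula)
C(c,a) = [a^c/(c!(1−ρ))]·P₀ = [5.70589/(6·0.4044)]·0.148471
= 2.35184·0.148471 = 0.349179

Final: 0.349179


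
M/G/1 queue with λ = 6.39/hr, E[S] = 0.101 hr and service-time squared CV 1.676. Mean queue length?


ρ = λ·E[S] = 6.39·0.101 = 0.6454
Lq = ρ²(1+C_s²)/(2(1−ρ)) = 0.4165·(1+1.676)/(2·0.3546)
= 0.4165·2.6760/0.7092 = 1.57163

Final: 1.57163


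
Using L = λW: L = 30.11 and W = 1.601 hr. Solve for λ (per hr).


λ = L/W = 30.11/1.601 = 18.8070 /hr

Final: 18.8070 /hr


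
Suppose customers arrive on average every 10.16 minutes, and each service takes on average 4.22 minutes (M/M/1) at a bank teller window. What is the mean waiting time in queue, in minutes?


λ = 60/10.16 = 5.9055 /hr
μ = 60/4.22 = 14.2180 /hr
ρ = λ/μ = 5.9055/14.2180 = 0.4154
Wq = ρ/(μ−λ) = 0.4154/(14.2180−5.9055) = 0.04997 hr
In minutes: 0.04997·60 = 2.998 min

Final: 2.998 min


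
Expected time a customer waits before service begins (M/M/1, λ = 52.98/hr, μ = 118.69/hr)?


ρ = 52.98/118.69 = 0.4464
Wq = ρ/(μ−λ) = 0.4464/(118.69 − 52.98) = 0.4464/65.71 = 0.006793 hr

Final: 0.006793 hr


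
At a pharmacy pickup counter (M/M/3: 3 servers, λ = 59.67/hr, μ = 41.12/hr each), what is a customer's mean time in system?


a = 1.4511; ρ = 0.4837; P₀ = 0.222697
Lq = P₀·a^c·ρ/(c!(1−ρ)²) = 0.20581
Wq = Lq/λ = 0.20581/59.67 = 0.003449 hr
W = Wq + 1/μ = 0.003449 + 0.02432 = 0.02777 hr

Final: 0.02777 hr


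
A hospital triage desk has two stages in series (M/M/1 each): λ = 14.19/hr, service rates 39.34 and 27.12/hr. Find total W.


Each node sees arrival rate λ = 14.19/hr (tandem ⇒ throughput preserved).
W₁ = 1/(μ₁−λ) = 1/(39.34−14.19) = 0.03976 hr
W₂ = 1/(μ₂−λ) = 1/(27.12−14.19) = 0.07734 hr
W_total = W₁ + W₂ = 0.03976 + 0.07734 = 0.11710 hr

Final: 0.11710 hr


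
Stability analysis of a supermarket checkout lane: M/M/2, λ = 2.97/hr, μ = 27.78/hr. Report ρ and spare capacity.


Total capacity cμ = 2·27.78 = 55.56/hr
ρ = λ/(cμ) = 2.97/55.56 = 0.05346
Stable ⇔ ρ < 1: YES
Spare capacity = cμ − λ = 55.56 − 2.97 = 52.59/hr

Final: ρ = 0.05346; stable; margin = 52.59/hr


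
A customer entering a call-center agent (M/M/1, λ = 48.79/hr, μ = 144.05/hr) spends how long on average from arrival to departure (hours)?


W = 1/(μ−λ) = 1/(144.05 − 48.79) = 1/95.26 = 0.01050 hr

Final: 0.01050 hr


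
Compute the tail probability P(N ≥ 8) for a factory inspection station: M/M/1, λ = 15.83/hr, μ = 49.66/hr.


ρ = 15.83/49.66 = 0.3188
P(N ≥ n) = ρ^n = 0.3188^8 = 0.0001066

Final: 0.0001066


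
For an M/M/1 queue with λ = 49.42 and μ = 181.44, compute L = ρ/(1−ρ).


ρ = λ/μ = 49.42/181.44 = 0.2724
L = ρ/(1−ρ) = 0.2724/(1 − 0.2724) = 0.2724/0.7276 = 0.3743

Final: 0.3743


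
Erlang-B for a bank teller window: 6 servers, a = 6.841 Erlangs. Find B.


B(c,a) = (a^c/c!) / Σ_{k=0}^{c} a^k/k!
a^6/6! = 142.359039
Σ terms (k=0..6): 1.00000 + 6.84100 + 23.39964 + 53.35898 + 91.25720 + 124.85810 + 142.35904 = 443.073951
B = 142.359039/443.073951 = 0.321299

Final: 0.321299


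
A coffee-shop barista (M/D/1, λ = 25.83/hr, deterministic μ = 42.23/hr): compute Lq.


ρ = 25.83/42.23 = 0.6117
M/D/1: Lq = ρ²/(2(1−ρ)) = 0.3741/(2·0.3883) = 0.48167

Final: 0.48167


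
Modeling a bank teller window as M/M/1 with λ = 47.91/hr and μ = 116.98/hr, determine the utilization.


ρ = λ/μ = 47.91/116.98 = 0.4096

Final: 0.4096


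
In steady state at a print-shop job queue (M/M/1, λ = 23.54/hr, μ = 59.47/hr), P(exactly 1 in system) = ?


ρ = 23.54/59.47 = 0.3958
P_n = (1−ρ)·ρ^n = (1 − 0.3958)·0.3958^1 = 0.6042·0.395830 = 0.239149

Final: 0.239149


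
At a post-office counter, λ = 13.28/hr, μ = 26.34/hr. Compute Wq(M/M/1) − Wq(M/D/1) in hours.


ρ = 13.28/26.34 = 0.5042
Wq(M/M/1) = ρ/(μ−λ) = 0.5042/13.06 = 0.03860 hr
Wq(M/D/1) = ρ/(2(μ−λ)) = 0.01930 hr
Savings = 0.03860 − 0.01930 = 0.01930 hr

Final: 0.01930 hr


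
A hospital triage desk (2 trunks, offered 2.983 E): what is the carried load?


B(2,2.983) = 0.527641 (Erlang-B)
Carried load = a(1 − B) = 2.983·(1 − 0.527641) = 2.983·0.472359 = 1.4090 E

Final: 1.4090 Erlangs


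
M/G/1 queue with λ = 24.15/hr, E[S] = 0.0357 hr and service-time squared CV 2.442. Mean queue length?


ρ = λ·E[S] = 24.15·0.0357 = 0.8622
Lq = ρ²(1+C_s²)/(2(1−ρ)) = 0.7433·(1+2.442)/(2·0.1378)
= 0.7433·3.4420/0.2757 = 9.28027

Final: 9.28027


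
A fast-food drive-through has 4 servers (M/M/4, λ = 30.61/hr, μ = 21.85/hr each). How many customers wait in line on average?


a = λ/μ = 1.4009; ρ = a/4 = 0.3502
P₀ = 0.244653
Lq = P₀·a^c·ρ / (c!·(1−ρ)²) = 0.244653·3.85166·0.3502/(24·0.42220)
= 0.03257

Final: 0.03257


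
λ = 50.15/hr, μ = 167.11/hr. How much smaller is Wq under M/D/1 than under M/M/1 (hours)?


ρ = 50.15/167.11 = 0.3001
Wq(M/M/1) = ρ/(μ−λ) = 0.3001/116.96 = 0.002566 hr
Wq(M/D/1) = ρ/(2(μ−λ)) = 0.001283 hr
Savings = 0.002566 − 0.001283 = 0.001283 hr

Final: 0.001283 hr


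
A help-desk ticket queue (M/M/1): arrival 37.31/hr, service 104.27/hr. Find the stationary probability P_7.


ρ = 37.31/104.27 = 0.3578
P_n = (1−ρ)·ρ^n = (1 − 0.3578)·0.3578^7 = 0.6422·0.0007510 = 0.0004823

Final: 0.0004823


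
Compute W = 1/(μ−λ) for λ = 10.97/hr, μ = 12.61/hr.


W = 1/(μ−λ) = 1/(12.61 − 10.97) = 1/1.64 = 0.6098 hr

Final: 0.6098 hr


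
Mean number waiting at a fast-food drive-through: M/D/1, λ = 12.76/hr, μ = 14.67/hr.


ρ = 12.76/14.67 = 0.8698
M/D/1: Lq = ρ²/(2(1−ρ)) = 0.7566/(2·0.1302) = 2.90541

Final: 2.90541


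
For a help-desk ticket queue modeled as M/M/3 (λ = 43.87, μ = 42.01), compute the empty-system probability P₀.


a = λ/μ = 43.87/42.01 = 1.0443; ρ = a/c = 0.3481
Σ_{k=0}^{2} a^k/k! (terms k=0..2) = 1.00000 + 1.04428 + 0.54526 = 2.58953
Tail: a^3/(3!(1−ρ)) = 1.13879/(6·0.6519) = 0.29114
P₀ = 1/(2.58953 + 0.29114) = 1/2.88067 = 0.347141

Final: 0.347141


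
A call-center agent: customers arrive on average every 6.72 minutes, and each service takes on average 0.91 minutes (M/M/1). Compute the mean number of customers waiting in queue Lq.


λ = 60/6.72 = 8.9286 /hr
μ = 60/0.91 = 65.9341 /hr
ρ = λ/μ = 8.9286/65.9341 = 0.1354
Lq = ρ²/(1−ρ) = 0.01834/0.8646 = 0.02121

Final: 0.02121


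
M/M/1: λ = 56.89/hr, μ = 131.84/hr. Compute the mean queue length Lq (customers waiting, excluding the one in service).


ρ = 56.89/131.84 = 0.4315
Lq = ρ²/(1−ρ) = 0.1862/0.5685 = 0.3275

Final: 0.3275


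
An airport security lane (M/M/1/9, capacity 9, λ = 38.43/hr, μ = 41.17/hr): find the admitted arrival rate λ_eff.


ρ = 0.9334; P_K = (1−ρ)ρ^9/(1−ρ^10) = 0.071935
λ_eff = λ(1 − P_K) = 38.43·(1 − 0.071935) = 38.43·0.928065 = 35.6655 /hr

Final: 35.6655 /hr


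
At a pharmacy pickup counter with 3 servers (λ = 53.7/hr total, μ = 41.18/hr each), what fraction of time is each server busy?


ρ = λ/(cμ) = 53.7/(3·41.18) = 53.7/123.54 = 0.4347

Final: 0.4347


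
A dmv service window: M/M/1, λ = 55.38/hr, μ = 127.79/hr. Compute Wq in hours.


ρ = 55.38/127.79 = 0.4334
Wq = ρ/(μ−λ) = 0.4334/(127.79 − 55.38) = 0.4334/72.41 = 0.005985 hr

Final: 0.005985 hr


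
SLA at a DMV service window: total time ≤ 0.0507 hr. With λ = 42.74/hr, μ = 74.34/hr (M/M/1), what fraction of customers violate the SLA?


W ~ Exponential(μ−λ) for M/M/1.
μ − λ = 74.34 − 42.74 = 31.6000
P(W > t) = e^{−(μ−λ)t} = e^{−1.6021} = 0.201469

Final: 0.201469


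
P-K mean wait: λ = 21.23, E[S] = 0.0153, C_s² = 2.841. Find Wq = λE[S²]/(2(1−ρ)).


ρ = λ·E[S] = 21.23·0.0153 = 0.3248
E[S²] = E[S]²(1+C_s²) = 0.0153²·(1+2.841) = 0.0008991
Wq = λ·E[S²]/(2(1−ρ)) = 21.23·0.0008991/(2·0.6752) = 0.01414 hr

Final: 0.01414 hr


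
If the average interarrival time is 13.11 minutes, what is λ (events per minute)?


λ = 1/(interarrival time) in consistent units.
1 minute = 1 min, so λ = 1/13.11 = 0.07628 per minute

Final: 0.07628 /min


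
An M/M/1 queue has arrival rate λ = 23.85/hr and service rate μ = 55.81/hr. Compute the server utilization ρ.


ρ = λ/μ = 23.85/55.81 = 0.4273

Final: 0.4273


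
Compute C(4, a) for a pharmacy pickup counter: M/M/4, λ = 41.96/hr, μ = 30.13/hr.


a = λ/μ = 1.3926; ρ = a/4 = 0.3482
P₀ = 0.246735 (from M/M/c formula)
C(c,a) = [a^c/(c!(1−ρ))]·P₀ = [3.76136/(24·0.6518)]·0.246735
= 0.24043·0.246735 = 0.059323

Final: 0.059323


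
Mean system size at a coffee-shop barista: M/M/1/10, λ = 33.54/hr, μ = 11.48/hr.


ρ = 33.54/11.48 = 2.9216
L = ρ[1 − (K+1)ρ^K + Kρ^(K+1)] / [(1−ρ)(1−ρ^(K+1))]
Numerator: 2.9216·(1 − 11·45311.840411 + 10·132383.199249) = 2411498.969238
Denominator: (-1.9216)·(-132382.199249) = 254386.003086
L = 2411498.969238/254386.003086 = 9.4797

Final: 9.4797


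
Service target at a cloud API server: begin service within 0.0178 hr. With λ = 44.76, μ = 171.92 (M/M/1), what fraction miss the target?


ρ = 44.76/171.92 = 0.2604
P(Wq > t) = ρ·e^{−(μ−λ)t} = 0.2604·e^{−2.2634}
= 0.2604·0.103991 = 0.027075

Final: 0.027075


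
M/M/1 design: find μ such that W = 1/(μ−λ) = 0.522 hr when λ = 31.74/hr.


W = 1/(μ−λ) ⇒ μ − λ = 1/W = 1/0.522 = 1.9157
μ = λ + 1/W = 31.74 + 1.9157 = 33.6557 per hr

Final: 33.6557 /hr


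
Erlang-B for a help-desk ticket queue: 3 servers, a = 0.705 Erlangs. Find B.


B(c,a) = (a^c/c!) / Σ_{k=0}^{c} a^k/k!
a^3/3! = 0.058400
Σ terms (k=0..3): 1.00000 + 0.70500 + 0.24851 + 0.05840 = 2.011913
B = 0.058400/2.011913 = 0.029027

Final: 0.029027


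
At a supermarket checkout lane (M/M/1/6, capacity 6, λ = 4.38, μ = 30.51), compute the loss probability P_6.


ρ = λ/μ = 4.38/30.51 = 0.1436
P_K = (1−ρ)ρ^K/(1−ρ^(K+1)) = (0.8564·0.000008754)/(1 − 0.000001257)
= 0.000007497/0.999999 = 0.000007497

Final: 0.000007497


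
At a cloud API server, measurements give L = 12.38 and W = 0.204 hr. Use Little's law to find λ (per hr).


λ = L/W = 12.38/0.204 = 60.6863 /hr

Final: 60.6863 /hr


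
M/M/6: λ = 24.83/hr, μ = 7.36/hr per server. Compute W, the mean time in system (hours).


a = 3.3736; ρ = 0.5623; P₀ = 0.033133
Lq = P₀·a^c·ρ/(c!(1−ρ)²) = 0.19910
Wq = Lq/λ = 0.19910/24.83 = 0.008018 hr
W = Wq + 1/μ = 0.008018 + 0.13587 = 0.14389 hr

Final: 0.14389 hr


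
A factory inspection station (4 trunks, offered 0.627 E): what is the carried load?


B(4,0.627) = 0.003442 (Erlang-B)
Carried load = a(1 − B) = 0.627·(1 − 0.003442) = 0.627·0.996558 = 0.6248 E

Final: 0.6248 Erlangs


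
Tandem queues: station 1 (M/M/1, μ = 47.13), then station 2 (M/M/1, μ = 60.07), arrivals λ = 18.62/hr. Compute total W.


Each node sees arrival rate λ = 18.62/hr (tandem ⇒ throughput preserved).
W₁ = 1/(μ₁−λ) = 1/(47.13−18.62) = 0.03508 hr
W₂ = 1/(μ₂−λ) = 1/(60.07−18.62) = 0.02413 hr
W_total = W₁ + W₂ = 0.03508 + 0.02413 = 0.05920 hr

Final: 0.05920 hr


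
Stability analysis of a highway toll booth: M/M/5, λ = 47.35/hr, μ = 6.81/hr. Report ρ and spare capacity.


Total capacity cμ = 5·6.81 = 34.05/hr
ρ = λ/(cμ) = 47.35/34.05 = 1.3906
Stable ⇔ ρ < 1: NO
Spare capacity = cμ − λ = 34.05 − 47.35 = -13.30/hr

Final: ρ = 1.3906; unstable; margin = -13.30/hr


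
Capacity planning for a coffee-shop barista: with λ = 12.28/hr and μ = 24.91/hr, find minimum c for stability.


Stability requires cμ > λ ⇔ c > λ/μ.
λ/μ = 12.28/24.91 = 0.4930
Minimum integer c = ⌊0.4930⌋ + 1 = 1
Check: 1·24.91 = 24.91 > 12.28, while 0·24.91 = 0.00 ≤ 12.28

Final: 1 servers


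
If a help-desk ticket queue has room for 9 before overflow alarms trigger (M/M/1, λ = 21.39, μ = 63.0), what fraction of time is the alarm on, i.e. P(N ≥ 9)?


ρ = 21.39/63.0 = 0.3395
P(N ≥ n) = ρ^n = 0.3395^9 = 0.00005996

Final: 0.00005996


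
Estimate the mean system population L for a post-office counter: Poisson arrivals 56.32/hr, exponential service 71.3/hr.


ρ = λ/μ = 56.32/71.3 = 0.7899
L = ρ/(1−ρ) = 0.7899/(1 − 0.7899) = 0.7899/0.2101 = 3.7597

Final: 3.7597


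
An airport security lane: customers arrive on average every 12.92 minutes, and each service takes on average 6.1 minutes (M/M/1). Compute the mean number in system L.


λ = 60/12.92 = 4.6440 /hr
μ = 60/6.1 = 9.8361 /hr
ρ = λ/μ = 4.6440/9.8361 = 0.4721
L = ρ/(1−ρ) = 0.4721/0.5279 = 0.8944

Final: 0.8944


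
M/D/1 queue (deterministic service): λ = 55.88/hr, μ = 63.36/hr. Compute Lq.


ρ = 55.88/63.36 = 0.8819
M/D/1: Lq = ρ²/(2(1−ρ)) = 0.7778/(2·0.1181) = 3.29432

Final: 3.29432


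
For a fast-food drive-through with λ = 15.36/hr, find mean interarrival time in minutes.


Mean interarrival time = 1/λ = 1/15.36 hour = 0.06510 hour
In minutes: 0.06510 × 60 = 3.9062 min

Final: 3.9062 min


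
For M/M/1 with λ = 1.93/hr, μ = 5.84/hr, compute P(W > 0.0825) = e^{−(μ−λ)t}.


W ~ Exponential(μ−λ) for M/M/1.
μ − λ = 5.84 − 1.93 = 3.9100
P(W > t) = e^{−(μ−λ)t} = e^{−0.3226} = 0.724282

Final: 0.724282


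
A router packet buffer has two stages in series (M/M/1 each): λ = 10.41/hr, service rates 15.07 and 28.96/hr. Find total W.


Each node sees arrival rate λ = 10.41/hr (tandem ⇒ throughput preserved).
W₁ = 1/(μ₁−λ) = 1/(15.07−10.41) = 0.21459 hr
W₂ = 1/(μ₂−λ) = 1/(28.96−10.41) = 0.05391 hr
W_total = W₁ + W₂ = 0.21459 + 0.05391 = 0.26850 hr

Final: 0.26850 hr


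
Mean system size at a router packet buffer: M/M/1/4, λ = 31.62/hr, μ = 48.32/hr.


ρ = 31.62/48.32 = 0.6544
L = ρ[1 − (K+1)ρ^K + Kρ^(K+1)] / [(1−ρ)(1−ρ^(K+1))]
Numerator: 0.6544·(1 − 5·0.183375 + 4·0.119998) = 0.368498
Denominator: (0.3456)·(0.880002) = 0.304140
L = 0.368498/0.304140 = 1.2116

Final: 1.2116


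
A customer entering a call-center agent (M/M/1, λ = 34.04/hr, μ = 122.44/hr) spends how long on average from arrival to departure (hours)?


W = 1/(μ−λ) = 1/(122.44 − 34.04) = 1/88.40 = 0.01131 hr

Final: 0.01131 hr


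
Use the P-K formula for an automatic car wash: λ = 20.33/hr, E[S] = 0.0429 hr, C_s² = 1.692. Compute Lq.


ρ = λ·E[S] = 20.33·0.0429 = 0.8722
Lq = ρ²(1+C_s²)/(2(1−ρ)) = 0.7607·(1+1.692)/(2·0.1278)
= 0.7607·2.6920/0.2557 = 8.00862

Final: 8.00862


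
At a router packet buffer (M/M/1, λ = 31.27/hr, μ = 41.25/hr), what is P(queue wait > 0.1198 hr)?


ρ = 31.27/41.25 = 0.7581
P(Wq > t) = ρ·e^{−(μ−λ)t} = 0.7581·e^{−1.1956}
= 0.7581·0.302521 = 0.229329

Final: 0.229329


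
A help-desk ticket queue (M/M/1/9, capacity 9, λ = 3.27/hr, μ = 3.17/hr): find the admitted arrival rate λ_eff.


ρ = 1.0315; P_K = (1−ρ)ρ^9/(1−ρ^10) = 0.114544
λ_eff = λ(1 − P_K) = 3.27·(1 − 0.114544) = 3.27·0.885456 = 2.8954 /hr

Final: 2.8954 /hr


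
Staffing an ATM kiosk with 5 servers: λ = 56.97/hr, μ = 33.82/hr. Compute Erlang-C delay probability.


a = λ/μ = 1.6845; ρ = a/5 = 0.3369
P₀ = 0.184984 (from M/M/c formula)
C(c,a) = [a^c/(c!(1−ρ))]·P₀ = [13.56323/(120·0.6631)]·0.184984
= 0.17045·0.184984 = 0.031531

Final: 0.031531


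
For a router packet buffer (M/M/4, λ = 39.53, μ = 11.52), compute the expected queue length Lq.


a = λ/μ = 3.4314; ρ = a/4 = 0.8579
P₀ = 0.017333
Lq = P₀·a^c·ρ / (c!·(1−ρ)²) = 0.017333·138.64281·0.8579/(24·0.02020)
= 4.25127

Final: 4.25127


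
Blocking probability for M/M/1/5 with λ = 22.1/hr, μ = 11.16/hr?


ρ = λ/μ = 22.1/11.16 = 1.9803
P_K = (1−ρ)ρ^K/(1−ρ^(K+1)) = (-0.9803·30.453723)/(1 − 60.307104)
= -29.853381/-59.307104 = 0.503369

Final: 0.503369


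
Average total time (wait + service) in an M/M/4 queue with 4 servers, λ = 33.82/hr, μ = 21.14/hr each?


a = 1.5998; ρ = 0.4000; P₀ = 0.199331
Lq = P₀·a^c·ρ/(c!(1−ρ)²) = 0.06043
Wq = Lq/λ = 0.06043/33.82 = 0.001787 hr
W = Wq + 1/μ = 0.001787 + 0.04730 = 0.04909 hr

Final: 0.04909 hr


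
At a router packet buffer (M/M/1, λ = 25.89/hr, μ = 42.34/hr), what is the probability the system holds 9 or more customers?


ρ = 25.89/42.34 = 0.6115
P(N ≥ n) = ρ^n = 0.6115^9 = 0.011952

Final: 0.011952


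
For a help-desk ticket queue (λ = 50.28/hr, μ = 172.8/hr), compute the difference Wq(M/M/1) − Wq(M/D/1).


ρ = 50.28/172.8 = 0.2910
Wq(M/M/1) = ρ/(μ−λ) = 0.2910/122.52 = 0.002375 hr
Wq(M/D/1) = ρ/(2(μ−λ)) = 0.001187 hr
Savings = 0.002375 − 0.001187 = 0.001187 hr

Final: 0.001187 hr


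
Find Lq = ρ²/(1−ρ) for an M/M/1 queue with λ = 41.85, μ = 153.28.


ρ = 41.85/153.28 = 0.2730
Lq = ρ²/(1−ρ) = 0.07455/0.7270 = 0.1025

Final: 0.1025


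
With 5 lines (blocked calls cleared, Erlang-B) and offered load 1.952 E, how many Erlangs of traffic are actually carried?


B(5,1.952) = 0.034040 (Erlang-B)
Carried load = a(1 − B) = 1.952·(1 − 0.034040) = 1.952·0.965960 = 1.8856 E

Final: 1.8856 Erlangs


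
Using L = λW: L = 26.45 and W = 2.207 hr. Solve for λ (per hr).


λ = L/W = 26.45/2.207 = 11.9846 /hr

Final: 11.9846 /hr


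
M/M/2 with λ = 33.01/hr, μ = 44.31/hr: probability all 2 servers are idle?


a = λ/μ = 33.01/44.31 = 0.7450; ρ = a/c = 0.3725
Σ_{k=0}^{1} a^k/k! (terms k=0..1) = 1.00000 + 0.74498 = 1.74498
Tail: a^2/(2!(1−ρ)) = 0.55499/(2·0.6275) = 0.44222
P₀ = 1/(1.74498 + 0.44222) = 1/2.18720 = 0.457206

Final: 0.457206


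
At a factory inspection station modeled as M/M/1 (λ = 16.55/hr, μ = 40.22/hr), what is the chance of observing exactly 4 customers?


ρ = 16.55/40.22 = 0.4115
P_n = (1−ρ)·ρ^n = (1 − 0.4115)·0.4115^4 = 0.5885·0.028670 = 0.016873

Final: 0.016873


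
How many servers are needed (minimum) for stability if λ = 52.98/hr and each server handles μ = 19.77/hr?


Stability requires cμ > λ ⇔ c > λ/μ.
λ/μ = 52.98/19.77 = 2.6798
Minimum integer c = ⌊2.6798⌋ + 1 = 3
Check: 3·19.77 = 59.31 > 52.98, while 2·19.77 = 39.54 ≤ 52.98

Final: 3 servers


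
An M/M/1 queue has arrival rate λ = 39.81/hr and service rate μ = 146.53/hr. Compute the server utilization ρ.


ρ = λ/μ = 39.81/146.53 = 0.2717

Final: 0.2717


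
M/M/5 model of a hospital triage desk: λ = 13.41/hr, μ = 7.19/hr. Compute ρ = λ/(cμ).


ρ = λ/(cμ) = 13.41/(5·7.19) = 13.41/35.95 = 0.3730

Final: 0.3730


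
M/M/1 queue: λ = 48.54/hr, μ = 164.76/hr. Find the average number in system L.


ρ = λ/μ = 48.54/164.76 = 0.2946
L = ρ/(1−ρ) = 0.2946/(1 − 0.2946) = 0.2946/0.7054 = 0.4177

Final: 0.4177


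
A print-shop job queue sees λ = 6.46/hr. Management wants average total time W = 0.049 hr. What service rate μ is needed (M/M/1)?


W = 1/(μ−λ) ⇒ μ − λ = 1/W = 1/0.049 = 20.4082
μ = λ + 1/W = 6.46 + 20.4082 = 26.8682 per hr

Final: 26.8682 /hr


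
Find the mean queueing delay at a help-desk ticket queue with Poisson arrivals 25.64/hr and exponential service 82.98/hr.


ρ = 25.64/82.98 = 0.3090
Wq = ρ/(μ−λ) = 0.3090/(82.98 − 25.64) = 0.3090/57.34 = 0.005389 hr

Final: 0.005389 hr


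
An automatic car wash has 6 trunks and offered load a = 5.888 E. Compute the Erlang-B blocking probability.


B(c,a) = (a^c/c!) / Σ_{k=0}^{c} a^k/k!
a^6/6! = 57.872776
Σ terms (k=0..6): 1.00000 + 5.88800 + 17.33427 + 34.02140 + 50.07950 + 58.97362 + 57.87278 = 225.169559
B = 57.872776/225.169559 = 0.257019

Final: 0.257019


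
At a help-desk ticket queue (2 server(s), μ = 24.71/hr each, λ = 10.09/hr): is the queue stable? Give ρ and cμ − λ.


Total capacity cμ = 2·24.71 = 49.42/hr
ρ = λ/(cμ) = 10.09/49.42 = 0.2042
Stable ⇔ ρ < 1: YES
Spare capacity = cμ − λ = 49.42 − 10.09 = 39.33/hr

Final: ρ = 0.2042; stable; margin = 39.33/hr


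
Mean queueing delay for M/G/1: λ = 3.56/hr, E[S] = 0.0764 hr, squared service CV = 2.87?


ρ = λ·E[S] = 3.56·0.0764 = 0.2720
E[S²] = E[S]²(1+C_s²) = 0.0764²·(1+2.87) = 0.022589
Wq = λ·E[S²]/(2(1−ρ)) = 3.56·0.022589/(2·0.7280) = 0.05523 hr

Final: 0.05523 hr


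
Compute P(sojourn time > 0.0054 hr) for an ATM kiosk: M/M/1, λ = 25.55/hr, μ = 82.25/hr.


W ~ Exponential(μ−λ) for M/M/1.
μ − λ = 82.25 − 25.55 = 56.7000
P(W > t) = e^{−(μ−λ)t} = e^{−0.3062} = 0.736254

Final: 0.736254


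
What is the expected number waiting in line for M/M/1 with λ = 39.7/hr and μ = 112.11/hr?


ρ = 39.7/112.11 = 0.3541
Lq = ρ²/(1−ρ) = 0.1254/0.6459 = 0.1942

Final: 0.1942


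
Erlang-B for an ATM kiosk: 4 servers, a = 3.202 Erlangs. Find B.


B(c,a) = (a^c/c!) / Σ_{k=0}^{c} a^k/k!
a^4/4! = 4.380000
Σ terms (k=0..4): 1.00000 + 3.20200 + 5.12640 + 5.47158 + 4.38000 = 19.179981
B = 4.380000/19.179981 = 0.228363

Final: 0.228363


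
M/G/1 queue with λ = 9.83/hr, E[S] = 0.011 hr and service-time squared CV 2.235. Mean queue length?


ρ = λ·E[S] = 9.83·0.011 = 0.1081
Lq = ρ²(1+C_s²)/(2(1−ρ)) = 0.01169·(1+2.235)/(2·0.8919)
= 0.01169·3.2350/1.7837 = 0.02120

Final: 0.02120


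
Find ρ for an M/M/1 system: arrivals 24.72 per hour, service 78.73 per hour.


ρ = λ/μ = 24.72/78.73 = 0.3140

Final: 0.3140


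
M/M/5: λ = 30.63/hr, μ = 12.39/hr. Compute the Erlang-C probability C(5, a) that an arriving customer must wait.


a = λ/μ = 2.4722; ρ = a/5 = 0.4944
P₀ = 0.082479 (from M/M/c formula)
C(c,a) = [a^c/(c!(1−ρ))]·P₀ = [92.33757/(120·0.5056)]·0.082479
= 1.52201·0.082479 = 0.125533

Final: 0.125533


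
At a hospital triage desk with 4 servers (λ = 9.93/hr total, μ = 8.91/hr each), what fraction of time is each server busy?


ρ = λ/(cμ) = 9.93/(4·8.91) = 9.93/35.64 = 0.2786

Final: 0.2786


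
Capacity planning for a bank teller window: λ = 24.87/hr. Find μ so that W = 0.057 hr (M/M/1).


W = 1/(μ−λ) ⇒ μ − λ = 1/W = 1/0.057 = 17.5439
μ = λ + 1/W = 24.87 + 17.5439 = 42.4139 per hr

Final: 42.4139 /hr


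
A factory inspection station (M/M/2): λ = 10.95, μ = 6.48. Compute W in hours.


a = 1.6898; ρ = 0.8449; P₀ = 0.084065
Lq = P₀·a^c·ρ/(c!(1−ρ)²) = 4.21591
Wq = Lq/λ = 4.21591/10.95 = 0.38501 hr
W = Wq + 1/μ = 0.38501 + 0.15432 = 0.53934 hr

Final: 0.53934 hr


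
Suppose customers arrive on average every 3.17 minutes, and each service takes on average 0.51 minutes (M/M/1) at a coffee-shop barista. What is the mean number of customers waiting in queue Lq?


λ = 60/3.17 = 18.9274 /hr
μ = 60/0.51 = 117.6471 /hr
ρ = λ/μ = 18.9274/117.6471 = 0.1609
Lq = ρ²/(1−ρ) = 0.02588/0.8391 = 0.03085

Final: 0.03085


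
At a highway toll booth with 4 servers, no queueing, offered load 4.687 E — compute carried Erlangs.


B(4,4.687) = 0.372787 (Erlang-B)
Carried load = a(1 − B) = 4.687·(1 − 0.372787) = 4.687·0.627213 = 2.9397 E

Final: 2.9397 Erlangs


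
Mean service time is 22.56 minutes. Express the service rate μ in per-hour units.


μ = 1/(service time) in consistent units.
1 hour = 60 min, so μ = 60/22.56 = 2.6596 per hour

Final: 2.6596 /hr


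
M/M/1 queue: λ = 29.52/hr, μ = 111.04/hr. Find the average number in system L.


ρ = λ/μ = 29.52/111.04 = 0.2659
L = ρ/(1−ρ) = 0.2659/(1 − 0.2659) = 0.2659/0.7341 = 0.3621

Final: 0.3621


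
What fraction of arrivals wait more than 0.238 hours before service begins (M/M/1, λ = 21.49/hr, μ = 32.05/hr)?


ρ = 21.49/32.05 = 0.6705
P(Wq > t) = ρ·e^{−(μ−λ)t} = 0.6705·e^{−2.5133}
= 0.6705·0.081002 = 0.054313

Final: 0.054313


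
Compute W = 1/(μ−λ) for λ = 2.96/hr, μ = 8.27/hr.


W = 1/(μ−λ) = 1/(8.27 − 2.96) = 1/5.31 = 0.1883 hr

Final: 0.1883 hr


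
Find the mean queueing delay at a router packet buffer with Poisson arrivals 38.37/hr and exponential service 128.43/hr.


ρ = 38.37/128.43 = 0.2988
Wq = ρ/(μ−λ) = 0.2988/(128.43 − 38.37) = 0.2988/90.06 = 0.003317 hr

Final: 0.003317 hr


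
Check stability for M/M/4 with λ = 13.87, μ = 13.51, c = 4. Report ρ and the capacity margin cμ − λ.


Total capacity cμ = 4·13.51 = 54.04/hr
ρ = λ/(cμ) = 13.87/54.04 = 0.2567
Stable ⇔ ρ < 1: YES
Spare capacity = cμ − λ = 54.04 − 13.87 = 40.17/hr

Final: ρ = 0.2567; stable; margin = 40.17/hr


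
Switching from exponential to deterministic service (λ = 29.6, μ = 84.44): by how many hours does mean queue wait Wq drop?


ρ = 29.6/84.44 = 0.3505
Wq(M/M/1) = ρ/(μ−λ) = 0.3505/54.84 = 0.006392 hr
Wq(M/D/1) = ρ/(2(μ−λ)) = 0.003196 hr
Savings = 0.006392 − 0.003196 = 0.003196 hr

Final: 0.003196 hr


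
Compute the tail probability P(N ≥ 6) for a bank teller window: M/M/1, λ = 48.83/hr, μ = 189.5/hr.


ρ = 48.83/189.5 = 0.2577
P(N ≥ n) = ρ^n = 0.2577^6 = 0.0002927

Final: 0.0002927


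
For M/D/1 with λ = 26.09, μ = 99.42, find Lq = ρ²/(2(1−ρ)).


ρ = 26.09/99.42 = 0.2624
M/D/1: Lq = ρ²/(2(1−ρ)) = 0.06887/(2·0.7376) = 0.04668

Final: 0.04668


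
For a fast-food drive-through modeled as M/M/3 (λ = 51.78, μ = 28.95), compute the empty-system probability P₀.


a = λ/μ = 51.78/28.95 = 1.7886; ρ = a/c = 0.5962
Σ_{k=0}^{2} a^k/k! (terms k=0..2) = 1.00000 + 1.78860 + 1.59955 = 4.38815
Tail: a^3/(3!(1−ρ)) = 5.72190/(6·0.4038) = 2.36169
P₀ = 1/(4.38815 + 2.36169) = 1/6.74984 = 0.148152

Final: 0.148152


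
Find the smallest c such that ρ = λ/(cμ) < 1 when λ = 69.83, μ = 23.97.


Stability requires cμ > λ ⇔ c > λ/μ.
λ/μ = 69.83/23.97 = 2.9132
Minimum integer c = ⌊2.9132⌋ + 1 = 3
Check: 3·23.97 = 71.91 > 69.83, while 2·23.97 = 47.94 ≤ 69.83

Final: 3 servers


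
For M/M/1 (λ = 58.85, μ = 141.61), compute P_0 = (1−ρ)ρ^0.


ρ = 58.85/141.61 = 0.4156
P_n = (1−ρ)·ρ^n = (1 − 0.4156)·0.4156^0 = 0.5844·1.000000 = 0.584422

Final: 0.584422


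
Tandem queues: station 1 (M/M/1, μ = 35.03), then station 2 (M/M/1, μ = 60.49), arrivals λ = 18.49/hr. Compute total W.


Each node sees arrival rate λ = 18.49/hr (tandem ⇒ throughput preserved).
W₁ = 1/(μ₁−λ) = 1/(35.03−18.49) = 0.06046 hr
W₂ = 1/(μ₂−λ) = 1/(60.49−18.49) = 0.02381 hr
W_total = W₁ + W₂ = 0.06046 + 0.02381 = 0.08427 hr

Final: 0.08427 hr


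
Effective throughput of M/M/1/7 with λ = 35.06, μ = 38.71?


ρ = 0.9057; P_K = (1−ρ)ρ^7/(1−ρ^8) = 0.086148
λ_eff = λ(1 − P_K) = 35.06·(1 − 0.086148) = 35.06·0.913852 = 32.0396 /hr

Final: 32.0396 /hr


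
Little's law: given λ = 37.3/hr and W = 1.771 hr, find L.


L = λW = 37.3·1.771 = 66.0583

Final: 66.0583


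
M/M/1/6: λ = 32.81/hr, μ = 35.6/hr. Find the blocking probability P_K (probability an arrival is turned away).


ρ = λ/μ = 32.81/35.6 = 0.9216
P_K = (1−ρ)ρ^K/(1−ρ^(K+1)) = (0.07837·0.612826)/(1 − 0.564799)
= 0.048028/0.435201 = 0.110357

Final: 0.110357


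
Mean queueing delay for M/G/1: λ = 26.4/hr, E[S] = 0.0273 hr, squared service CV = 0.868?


ρ = λ·E[S] = 26.4·0.0273 = 0.7207
E[S²] = E[S]²(1+C_s²) = 0.0273²·(1+0.868) = 0.001392
Wq = λ·E[S²]/(2(1−ρ)) = 26.4·0.001392/(2·0.2793) = 0.06580 hr

Final: 0.06580 hr


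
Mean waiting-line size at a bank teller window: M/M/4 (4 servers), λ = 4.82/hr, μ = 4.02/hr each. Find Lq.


a = λ/μ = 1.1990; ρ = a/4 = 0.2998
P₀ = 0.300474
Lq = P₀·a^c·ρ / (c!·(1−ρ)²) = 0.300474·2.06673·0.2998/(24·0.49035)
= 0.01582

Final: 0.01582


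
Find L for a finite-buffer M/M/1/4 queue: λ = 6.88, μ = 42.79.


ρ = 6.88/42.79 = 0.1608
L = ρ[1 − (K+1)ρ^K + Kρ^(K+1)] / [(1−ρ)(1−ρ^(K+1))]
Numerator: 0.1608·(1 − 5·0.0006683 + 4·0.0001075) = 0.160317
Denominator: (0.8392)·(0.999893) = 0.839125
L = 0.160317/0.839125 = 0.1911

Final: 0.1911


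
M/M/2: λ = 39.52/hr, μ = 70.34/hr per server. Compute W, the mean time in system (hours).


a = 0.5618; ρ = 0.2809; P₀ = 0.561376
Lq = P₀·a^c·ρ/(c!(1−ρ)²) = 0.04814
Wq = Lq/λ = 0.04814/39.52 = 0.001218 hr
W = Wq + 1/μ = 0.001218 + 0.01422 = 0.01543 hr

Final: 0.01543 hr


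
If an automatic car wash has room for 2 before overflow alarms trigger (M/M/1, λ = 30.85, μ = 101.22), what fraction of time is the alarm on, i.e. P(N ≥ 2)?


ρ = 30.85/101.22 = 0.3048
P(N ≥ n) = ρ^n = 0.3048^2 = 0.092892

Final: 0.092892


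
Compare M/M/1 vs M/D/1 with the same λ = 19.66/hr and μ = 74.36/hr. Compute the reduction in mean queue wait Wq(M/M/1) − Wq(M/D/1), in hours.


ρ = 19.66/74.36 = 0.2644
Wq(M/M/1) = ρ/(μ−λ) = 0.2644/54.70 = 0.004833 hr
Wq(M/D/1) = ρ/(2(μ−λ)) = 0.002417 hr
Savings = 0.004833 − 0.002417 = 0.002417 hr

Final: 0.002417 hr


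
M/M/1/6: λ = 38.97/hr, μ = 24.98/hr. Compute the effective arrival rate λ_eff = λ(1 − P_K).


ρ = 1.5600; P_K = (1−ρ)ρ^6/(1−ρ^7) = 0.375700
λ_eff = λ(1 − P_K) = 38.97·(1 − 0.375700) = 38.97·0.624300 = 24.3290 /hr

Final: 24.3290 /hr


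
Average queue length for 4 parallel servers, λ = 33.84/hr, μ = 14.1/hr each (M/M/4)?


a = λ/μ = 2.4000; ρ = a/4 = 0.6000
P₀ = 0.083056
Lq = P₀·a^c·ρ / (c!·(1−ρ)²) = 0.083056·33.17760·0.6000/(24·0.16000)
= 0.43056

Final: 0.43056


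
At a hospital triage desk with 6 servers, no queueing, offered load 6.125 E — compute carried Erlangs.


B(6,6.125) = 0.273640 (Erlang-B)
Carried load = a(1 − B) = 6.125·(1 − 0.273640) = 6.125·0.726360 = 4.4490 E

Final: 4.4490 Erlangs


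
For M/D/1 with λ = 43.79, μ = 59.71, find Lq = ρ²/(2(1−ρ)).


ρ = 43.79/59.71 = 0.7334
M/D/1: Lq = ρ²/(2(1−ρ)) = 0.5378/(2·0.2666) = 1.00863

Final: 1.00863


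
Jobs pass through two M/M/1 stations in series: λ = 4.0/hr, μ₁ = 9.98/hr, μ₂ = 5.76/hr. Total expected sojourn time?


Each node sees arrival rate λ = 4.0/hr (tandem ⇒ throughput preserved).
W₁ = 1/(μ₁−λ) = 1/(9.98−4.0) = 0.16722 hr
W₂ = 1/(μ₂−λ) = 1/(5.76−4.0) = 0.56818 hr
W_total = W₁ + W₂ = 0.16722 + 0.56818 = 0.73541 hr

Final: 0.73541 hr


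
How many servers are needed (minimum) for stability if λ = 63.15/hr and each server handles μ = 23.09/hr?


Stability requires cμ > λ ⇔ c > λ/μ.
λ/μ = 63.15/23.09 = 2.7350
Minimum integer c = ⌊2.7350⌋ + 1 = 3
Check: 3·23.09 = 69.27 > 63.15, while 2·23.09 = 46.18 ≤ 63.15

Final: 3 servers


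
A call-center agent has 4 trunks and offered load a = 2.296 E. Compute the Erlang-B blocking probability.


B(c,a) = (a^c/c!) / Σ_{k=0}^{c} a^k/k!
a^4/4! = 1.157914
Σ terms (k=0..4): 1.00000 + 2.29600 + 2.63581 + 2.01727 + 1.15791 = 9.106994
B = 1.157914/9.106994 = 0.127146

Final: 0.127146


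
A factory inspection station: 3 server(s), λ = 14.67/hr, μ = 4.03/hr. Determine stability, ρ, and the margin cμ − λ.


Total capacity cμ = 3·4.03 = 12.09/hr
ρ = λ/(cμ) = 14.67/12.09 = 1.2134
Stable ⇔ ρ < 1: NO
Spare capacity = cμ − λ = 12.09 − 14.67 = -2.58/hr

Final: ρ = 1.2134; unstable; margin = -2.58/hr


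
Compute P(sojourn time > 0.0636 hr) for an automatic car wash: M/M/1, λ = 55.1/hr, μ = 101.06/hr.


W ~ Exponential(μ−λ) for M/M/1.
μ − λ = 101.06 − 55.1 = 45.9600
P(W > t) = e^{−(μ−λ)t} = e^{−2.9231} = 0.053769

Final: 0.053769


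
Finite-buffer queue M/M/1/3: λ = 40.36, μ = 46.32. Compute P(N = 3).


ρ = λ/μ = 40.36/46.32 = 0.8713
P_K = (1−ρ)ρ^K/(1−ρ^(K+1)) = (0.1287·0.661527)/(1 − 0.576409)
= 0.085119/0.423591 = 0.200946

Final: 0.200946


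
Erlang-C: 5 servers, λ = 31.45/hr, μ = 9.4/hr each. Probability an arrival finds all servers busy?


a = λ/μ = 3.3457; ρ = a/5 = 0.6691
P₀ = 0.031284 (from M/M/c formula)
C(c,a) = [a^c/(c!(1−ρ))]·P₀ = [419.24122/(120·0.3309)]·0.031284
= 10.55967·0.031284 = 0.330345

Final: 0.330345


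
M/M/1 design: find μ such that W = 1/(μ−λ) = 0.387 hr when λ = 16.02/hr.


W = 1/(μ−λ) ⇒ μ − λ = 1/W = 1/0.387 = 2.5840
μ = λ + 1/W = 16.02 + 2.5840 = 18.6040 per hr

Final: 18.6040 /hr


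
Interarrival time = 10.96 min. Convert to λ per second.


λ = 1/(interarrival time) in consistent units.
1 second = 0.0166667 min, so λ = 0.0166667/10.96 = 0.001521 per second

Final: 0.001521 /sec


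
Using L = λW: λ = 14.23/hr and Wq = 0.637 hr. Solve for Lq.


Lq = λWq = 14.23·0.637 = 9.0645

Final: 9.0645


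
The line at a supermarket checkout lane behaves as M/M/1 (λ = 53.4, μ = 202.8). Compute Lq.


ρ = 53.4/202.8 = 0.2633
Lq = ρ²/(1−ρ) = 0.06933/0.7367 = 0.09412

Final: 0.09412


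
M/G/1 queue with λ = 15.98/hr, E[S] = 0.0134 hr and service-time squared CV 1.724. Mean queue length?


ρ = λ·E[S] = 15.98·0.0134 = 0.2141
Lq = ρ²(1+C_s²)/(2(1−ρ)) = 0.04585·(1+1.724)/(2·0.7859)
= 0.04585·2.7240/1.5717 = 0.07947

Final: 0.07947


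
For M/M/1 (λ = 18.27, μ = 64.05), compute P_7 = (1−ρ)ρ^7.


ρ = 18.27/64.05 = 0.2852
P_n = (1−ρ)·ρ^n = (1 − 0.2852)·0.2852^7 = 0.7148·0.0001537 = 0.0001098

Final: 0.0001098


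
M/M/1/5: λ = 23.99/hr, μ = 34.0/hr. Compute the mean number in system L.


ρ = 23.99/34.0 = 0.7056
L = ρ[1 − (K+1)ρ^K + Kρ^(K+1)] / [(1−ρ)(1−ρ^(K+1))]
Numerator: 0.7056·(1 − 6·0.174887 + 5·0.123398) = 0.400541
Denominator: (0.2944)·(0.876602) = 0.258082
L = 0.400541/0.258082 = 1.5520

Final: 1.5520


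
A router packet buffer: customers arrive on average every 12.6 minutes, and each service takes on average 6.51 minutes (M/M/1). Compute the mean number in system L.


λ = 60/12.6 = 4.7619 /hr
μ = 60/6.51 = 9.2166 /hr
ρ = λ/μ = 4.7619/9.2166 = 0.5167
L = ρ/(1−ρ) = 0.5167/0.4833 = 1.0690

Final: 1.0690


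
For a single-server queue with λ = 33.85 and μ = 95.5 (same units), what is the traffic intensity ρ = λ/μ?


ρ = λ/μ = 33.85/95.5 = 0.3545

Final: 0.3545


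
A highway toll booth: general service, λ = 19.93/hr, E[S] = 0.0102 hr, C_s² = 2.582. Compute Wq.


ρ = λ·E[S] = 19.93·0.0102 = 0.2033
E[S²] = E[S]²(1+C_s²) = 0.0102²·(1+2.582) = 0.0003727
Wq = λ·E[S²]/(2(1−ρ)) = 19.93·0.0003727/(2·0.7967) = 0.004661 hr

Final: 0.004661 hr


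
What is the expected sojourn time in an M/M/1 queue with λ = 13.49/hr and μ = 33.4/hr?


W = 1/(μ−λ) = 1/(33.4 − 13.49) = 1/19.91 = 0.05023 hr

Final: 0.05023 hr


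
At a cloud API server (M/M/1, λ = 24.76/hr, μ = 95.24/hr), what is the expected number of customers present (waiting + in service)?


ρ = λ/μ = 24.76/95.24 = 0.2600
L = ρ/(1−ρ) = 0.2600/(1 − 0.2600) = 0.2600/0.7400 = 0.3513

Final: 0.3513


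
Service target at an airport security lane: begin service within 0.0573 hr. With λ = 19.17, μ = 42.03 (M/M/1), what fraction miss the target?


ρ = 19.17/42.03 = 0.4561
P(Wq > t) = ρ·e^{−(μ−λ)t} = 0.4561·e^{−1.3099}
= 0.4561·0.269853 = 0.123081

Final: 0.123081


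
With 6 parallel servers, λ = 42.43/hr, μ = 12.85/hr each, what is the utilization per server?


ρ = λ/(cμ) = 42.43/(6·12.85) = 42.43/77.10 = 0.5503

Final: 0.5503


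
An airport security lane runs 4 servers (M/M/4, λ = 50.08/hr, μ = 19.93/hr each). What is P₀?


a = λ/μ = 50.08/19.93 = 2.5128; ρ = a/c = 0.6282
Σ_{k=0}^{3} a^k/k! (terms k=0..3) = 1.00000 + 2.51279 + 3.15707 + 2.64436 = 9.31422
Tail: a^4/(4!(1−ρ)) = 39.86833/(24·0.3718) = 4.46793
P₀ = 1/(9.31422 + 4.46793) = 1/13.78214 = 0.072558

Final: 0.072558


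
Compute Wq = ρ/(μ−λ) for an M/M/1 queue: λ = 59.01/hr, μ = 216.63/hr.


ρ = 59.01/216.63 = 0.2724
Wq = ρ/(μ−λ) = 0.2724/(216.63 − 59.01) = 0.2724/157.62 = 0.001728 hr

Final: 0.001728 hr


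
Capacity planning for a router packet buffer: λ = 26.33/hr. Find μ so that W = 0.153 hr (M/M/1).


W = 1/(μ−λ) ⇒ μ − λ = 1/W = 1/0.153 = 6.5359
μ = λ + 1/W = 26.33 + 6.5359 = 32.8659 per hr

Final: 32.8659 /hr


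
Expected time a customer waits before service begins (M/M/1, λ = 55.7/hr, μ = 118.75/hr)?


ρ = 55.7/118.75 = 0.4691
Wq = ρ/(μ−λ) = 0.4691/(118.75 − 55.7) = 0.4691/63.05 = 0.007439 hr

Final: 0.007439 hr


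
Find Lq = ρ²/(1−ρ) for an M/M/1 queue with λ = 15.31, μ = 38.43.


ρ = 15.31/38.43 = 0.3984
Lq = ρ²/(1−ρ) = 0.1587/0.6016 = 0.2638

Final: 0.2638


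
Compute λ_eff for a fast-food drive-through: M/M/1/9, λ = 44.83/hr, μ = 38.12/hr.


ρ = 1.1760; P_K = (1−ρ)ρ^9/(1−ρ^10) = 0.186542
λ_eff = λ(1 − P_K) = 44.83·(1 − 0.186542) = 44.83·0.813458 = 36.4673 /hr

Final: 36.4673 /hr
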